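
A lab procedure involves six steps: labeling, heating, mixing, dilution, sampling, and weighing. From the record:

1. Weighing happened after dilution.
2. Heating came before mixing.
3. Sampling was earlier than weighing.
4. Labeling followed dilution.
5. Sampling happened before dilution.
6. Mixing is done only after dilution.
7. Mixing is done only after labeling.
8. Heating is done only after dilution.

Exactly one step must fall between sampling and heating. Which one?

Tracing the constraints gives sampling → dilution → heating, so dilution sits after sampling and before heating.
No other step is forced both after sampling and before heating.

dilution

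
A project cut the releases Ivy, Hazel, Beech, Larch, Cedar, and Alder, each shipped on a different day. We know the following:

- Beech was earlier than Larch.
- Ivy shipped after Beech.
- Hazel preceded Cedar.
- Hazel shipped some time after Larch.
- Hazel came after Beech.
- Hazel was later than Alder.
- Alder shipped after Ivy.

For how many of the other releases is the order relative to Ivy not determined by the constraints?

Forced before Ivy: Beech; forced after Ivy: Alder, Cedar, and Hazel.
That leaves Larch with no forced order relative to Ivy — 1.

1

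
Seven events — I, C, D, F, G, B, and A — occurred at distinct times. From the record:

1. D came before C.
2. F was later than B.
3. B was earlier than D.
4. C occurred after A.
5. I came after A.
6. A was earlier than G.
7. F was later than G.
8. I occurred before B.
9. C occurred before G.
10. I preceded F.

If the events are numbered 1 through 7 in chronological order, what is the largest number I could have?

2

I must come before B, C, D, F, and G — 5 events forced after it.
Everything else can be placed before I in some valid order, so I can sit as late as position 7 − 5 = 2.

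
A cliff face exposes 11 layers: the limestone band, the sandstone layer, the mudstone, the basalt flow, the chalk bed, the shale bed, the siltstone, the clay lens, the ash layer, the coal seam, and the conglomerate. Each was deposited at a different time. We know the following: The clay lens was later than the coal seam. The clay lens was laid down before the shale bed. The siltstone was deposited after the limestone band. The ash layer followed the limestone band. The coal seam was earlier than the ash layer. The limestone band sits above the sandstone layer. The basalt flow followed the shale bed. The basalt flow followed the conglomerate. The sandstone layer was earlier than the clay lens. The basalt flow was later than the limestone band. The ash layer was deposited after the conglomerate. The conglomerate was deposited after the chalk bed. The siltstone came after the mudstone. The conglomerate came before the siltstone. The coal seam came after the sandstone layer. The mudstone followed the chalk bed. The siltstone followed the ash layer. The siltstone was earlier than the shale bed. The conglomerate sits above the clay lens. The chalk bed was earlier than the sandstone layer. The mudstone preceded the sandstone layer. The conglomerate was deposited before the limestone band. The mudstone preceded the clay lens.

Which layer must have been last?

Every other layer has a chain of constraints placing it before the basalt flow, so the basalt flow is last.

the basalt flow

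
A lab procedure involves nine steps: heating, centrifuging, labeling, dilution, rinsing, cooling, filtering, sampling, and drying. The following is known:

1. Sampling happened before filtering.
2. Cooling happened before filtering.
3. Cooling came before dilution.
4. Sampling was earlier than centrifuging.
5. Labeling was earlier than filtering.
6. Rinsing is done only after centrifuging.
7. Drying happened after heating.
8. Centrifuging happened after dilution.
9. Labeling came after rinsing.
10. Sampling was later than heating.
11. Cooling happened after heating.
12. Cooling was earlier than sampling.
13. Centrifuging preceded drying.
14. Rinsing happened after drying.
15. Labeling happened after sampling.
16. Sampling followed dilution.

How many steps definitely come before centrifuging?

Directly stated before centrifuging: dilution and sampling.
Cooling reaches centrifuging via cooling → sampling → centrifuging.
Heating reaches centrifuging via heating → sampling → centrifuging.
No chain forces labeling (or any of the others) ahead of centrifuging.
That's cooling, dilution, heating, and sampling — 4 in all.

4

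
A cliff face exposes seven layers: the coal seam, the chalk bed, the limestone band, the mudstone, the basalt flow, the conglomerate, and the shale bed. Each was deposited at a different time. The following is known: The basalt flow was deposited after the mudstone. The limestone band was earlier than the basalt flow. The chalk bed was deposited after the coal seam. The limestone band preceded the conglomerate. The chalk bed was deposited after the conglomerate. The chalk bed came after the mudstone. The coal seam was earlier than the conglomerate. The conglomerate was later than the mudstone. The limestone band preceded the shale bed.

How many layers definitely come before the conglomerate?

Directly stated before the conglomerate: the coal seam, the limestone band, and the mudstone.
That's the coal seam, the limestone band, and the mudstone — 3 in all.

3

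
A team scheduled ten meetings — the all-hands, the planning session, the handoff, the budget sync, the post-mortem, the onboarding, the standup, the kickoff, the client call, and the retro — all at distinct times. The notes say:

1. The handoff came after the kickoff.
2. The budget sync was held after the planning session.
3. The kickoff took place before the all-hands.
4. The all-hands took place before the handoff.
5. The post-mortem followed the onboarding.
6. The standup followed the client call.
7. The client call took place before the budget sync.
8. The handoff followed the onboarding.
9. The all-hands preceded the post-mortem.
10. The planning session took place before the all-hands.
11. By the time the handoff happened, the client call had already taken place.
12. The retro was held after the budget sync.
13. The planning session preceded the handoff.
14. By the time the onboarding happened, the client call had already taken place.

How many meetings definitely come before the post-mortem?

Directly stated before the post-mortem: the all-hands and the onboarding.
The client call reaches the post-mortem via the client call → the onboarding → the post-mortem.
The kickoff reaches the post-mortem via the kickoff → the all-hands → the post-mortem.
The planning session reaches the post-mortem via the planning session → the all-hands → the post-mortem.
That's the all-hands, the client call, the kickoff, the onboarding, and the planning session — 5 in all.

5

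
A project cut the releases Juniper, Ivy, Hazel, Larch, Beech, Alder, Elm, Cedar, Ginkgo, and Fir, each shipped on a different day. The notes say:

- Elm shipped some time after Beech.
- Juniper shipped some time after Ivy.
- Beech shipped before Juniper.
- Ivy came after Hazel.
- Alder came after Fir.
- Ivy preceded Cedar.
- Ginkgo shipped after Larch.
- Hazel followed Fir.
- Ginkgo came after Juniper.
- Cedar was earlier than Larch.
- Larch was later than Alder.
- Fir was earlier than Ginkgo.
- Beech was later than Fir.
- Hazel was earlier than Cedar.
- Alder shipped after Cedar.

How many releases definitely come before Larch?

Directly stated before Larch: Alder and Cedar.
Fir reaches Larch via Fir → Alder → Larch.
Hazel reaches Larch via Hazel → Cedar → Larch.
Ivy reaches Larch via Ivy → Cedar → Larch.
That's Alder, Cedar, Fir, Hazel, and Ivy — 5 in all.

5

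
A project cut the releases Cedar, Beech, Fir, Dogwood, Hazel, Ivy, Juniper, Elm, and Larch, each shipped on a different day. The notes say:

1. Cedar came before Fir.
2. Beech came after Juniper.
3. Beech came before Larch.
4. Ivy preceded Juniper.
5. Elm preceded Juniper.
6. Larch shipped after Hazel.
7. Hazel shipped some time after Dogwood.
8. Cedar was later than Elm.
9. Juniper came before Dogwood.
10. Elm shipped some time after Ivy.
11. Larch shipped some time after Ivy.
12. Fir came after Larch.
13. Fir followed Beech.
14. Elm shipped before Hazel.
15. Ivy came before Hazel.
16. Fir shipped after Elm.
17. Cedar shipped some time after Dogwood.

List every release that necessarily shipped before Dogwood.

Elm, Ivy, Juniper

Directly stated before Dogwood: Juniper.
Elm reaches Dogwood via Elm → Juniper → Dogwood.
Ivy reaches Dogwood via Ivy → Juniper → Dogwood.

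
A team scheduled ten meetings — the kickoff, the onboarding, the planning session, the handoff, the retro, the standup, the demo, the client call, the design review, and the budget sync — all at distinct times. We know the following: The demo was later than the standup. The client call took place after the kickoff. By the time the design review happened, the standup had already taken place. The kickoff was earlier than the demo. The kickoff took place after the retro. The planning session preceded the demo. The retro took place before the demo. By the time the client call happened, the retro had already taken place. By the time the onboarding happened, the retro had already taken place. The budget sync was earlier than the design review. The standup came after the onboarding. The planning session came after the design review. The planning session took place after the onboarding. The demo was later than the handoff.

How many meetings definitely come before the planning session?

Directly stated before the planning session: the design review and the onboarding.
The budget sync reaches the planning session via the budget sync → the design review → the planning session.
The retro reaches the planning session via the retro → the onboarding → the planning session.
The standup reaches the planning session via the standup → the design review → the planning session.
No chain forces the client call (or any of the others) ahead of the planning session.
That's the budget sync, the design review, the onboarding, the retro, and the standup — 5 in all.

5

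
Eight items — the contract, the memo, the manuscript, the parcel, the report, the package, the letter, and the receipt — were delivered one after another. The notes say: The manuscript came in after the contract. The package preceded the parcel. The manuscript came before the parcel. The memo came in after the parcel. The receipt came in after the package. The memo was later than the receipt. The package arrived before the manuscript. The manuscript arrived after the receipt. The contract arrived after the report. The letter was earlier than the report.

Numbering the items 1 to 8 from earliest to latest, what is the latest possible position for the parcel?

7

The parcel must come before the memo — 1 item forced after it.
Everything else can be placed before the parcel in some valid order, so the parcel can sit as late as position 8 − 1 = 7.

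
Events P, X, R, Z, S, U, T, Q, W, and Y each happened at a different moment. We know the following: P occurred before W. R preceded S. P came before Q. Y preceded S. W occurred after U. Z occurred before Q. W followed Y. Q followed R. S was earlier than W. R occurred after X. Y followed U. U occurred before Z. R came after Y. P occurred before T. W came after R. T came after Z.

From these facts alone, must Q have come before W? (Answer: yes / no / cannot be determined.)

No chain of stated constraints runs from Q to W, and none runs from W to Q either.
So the relative order of Q and W is not fixed by the given facts.

cannot be determined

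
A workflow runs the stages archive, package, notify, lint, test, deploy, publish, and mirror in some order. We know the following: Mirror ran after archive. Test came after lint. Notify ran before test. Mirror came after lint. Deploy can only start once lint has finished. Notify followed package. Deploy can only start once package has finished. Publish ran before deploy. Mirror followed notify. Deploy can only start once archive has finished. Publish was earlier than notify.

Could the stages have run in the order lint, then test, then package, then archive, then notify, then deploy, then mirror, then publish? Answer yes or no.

The constraints require publish before notify, but in the proposed sequence notify appears ahead of publish. That one violation is enough.

no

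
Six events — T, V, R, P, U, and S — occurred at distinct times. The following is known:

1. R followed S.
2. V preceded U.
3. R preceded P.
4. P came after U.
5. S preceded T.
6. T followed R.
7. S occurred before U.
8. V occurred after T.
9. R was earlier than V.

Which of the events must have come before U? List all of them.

R, S, T, V

Directly stated before U: S and V.
R reaches U via R → V → U.
T reaches U via T → V → U.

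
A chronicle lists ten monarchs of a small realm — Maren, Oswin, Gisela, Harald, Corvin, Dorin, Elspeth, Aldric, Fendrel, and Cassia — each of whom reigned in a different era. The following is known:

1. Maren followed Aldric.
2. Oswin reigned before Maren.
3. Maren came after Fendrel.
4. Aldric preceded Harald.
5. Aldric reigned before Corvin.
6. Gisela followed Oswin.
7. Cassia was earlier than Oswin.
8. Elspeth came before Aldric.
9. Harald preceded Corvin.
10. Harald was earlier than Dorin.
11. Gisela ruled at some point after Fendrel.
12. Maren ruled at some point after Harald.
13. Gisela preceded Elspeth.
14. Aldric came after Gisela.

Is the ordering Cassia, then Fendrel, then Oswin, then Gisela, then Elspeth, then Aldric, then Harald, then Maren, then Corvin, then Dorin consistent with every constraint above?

Check each stated constraint against the proposed order — e.g. Oswin is ahead of Maren; Fendrel is ahead of Maren. Every pair is in the required order; nothing is violated.

yes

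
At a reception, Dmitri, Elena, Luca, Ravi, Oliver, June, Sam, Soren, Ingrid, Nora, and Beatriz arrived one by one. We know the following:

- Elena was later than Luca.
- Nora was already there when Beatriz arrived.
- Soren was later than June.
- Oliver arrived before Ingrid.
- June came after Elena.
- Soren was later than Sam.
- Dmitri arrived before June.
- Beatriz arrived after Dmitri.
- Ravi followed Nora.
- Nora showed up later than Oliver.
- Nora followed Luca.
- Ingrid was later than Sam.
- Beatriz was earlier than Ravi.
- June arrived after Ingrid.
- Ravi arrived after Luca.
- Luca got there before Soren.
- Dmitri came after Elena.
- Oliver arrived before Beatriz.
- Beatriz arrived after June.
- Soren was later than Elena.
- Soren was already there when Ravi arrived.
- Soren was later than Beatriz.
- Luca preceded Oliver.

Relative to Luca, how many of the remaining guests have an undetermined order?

Forced after Luca: Beatriz, Dmitri, Elena, Ingrid, June, Nora, Oliver, Ravi, and Soren.
That leaves Sam with no forced order relative to Luca — 1.

1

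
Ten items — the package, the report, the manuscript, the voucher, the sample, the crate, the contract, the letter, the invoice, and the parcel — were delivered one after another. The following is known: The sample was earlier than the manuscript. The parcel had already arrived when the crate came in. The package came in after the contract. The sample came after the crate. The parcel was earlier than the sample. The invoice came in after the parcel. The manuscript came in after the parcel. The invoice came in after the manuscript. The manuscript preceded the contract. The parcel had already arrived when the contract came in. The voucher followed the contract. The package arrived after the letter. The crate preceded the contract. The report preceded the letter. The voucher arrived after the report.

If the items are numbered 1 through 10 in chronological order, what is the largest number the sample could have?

The sample must come before the contract, the invoice, the manuscript, the package, and the voucher — 5 items forced after it.
Everything else can be placed before the sample in some valid order, so the sample can sit as late as position 10 − 5 = 5.

5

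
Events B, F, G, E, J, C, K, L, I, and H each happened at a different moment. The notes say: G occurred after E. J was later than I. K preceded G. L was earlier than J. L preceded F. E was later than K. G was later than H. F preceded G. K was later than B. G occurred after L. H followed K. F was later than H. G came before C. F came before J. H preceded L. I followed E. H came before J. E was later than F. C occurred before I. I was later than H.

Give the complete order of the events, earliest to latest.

The constraints fix every adjacent pair, so only one ordering works:
B → K → H → L → F → E → G → C → I → J.

B, K, H, L, F, E, G, C, I, J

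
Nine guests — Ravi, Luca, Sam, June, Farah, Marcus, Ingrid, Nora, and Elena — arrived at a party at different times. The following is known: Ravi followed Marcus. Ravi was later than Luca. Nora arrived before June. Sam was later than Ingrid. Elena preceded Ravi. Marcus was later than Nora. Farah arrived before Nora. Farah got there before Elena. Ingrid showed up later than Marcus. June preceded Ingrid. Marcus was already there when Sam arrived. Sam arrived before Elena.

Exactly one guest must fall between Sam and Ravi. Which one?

Tracing the constraints gives Sam → Elena → Ravi, so Elena sits after Sam and before Ravi.
No other guest is forced both after Sam and before Ravi.

Elena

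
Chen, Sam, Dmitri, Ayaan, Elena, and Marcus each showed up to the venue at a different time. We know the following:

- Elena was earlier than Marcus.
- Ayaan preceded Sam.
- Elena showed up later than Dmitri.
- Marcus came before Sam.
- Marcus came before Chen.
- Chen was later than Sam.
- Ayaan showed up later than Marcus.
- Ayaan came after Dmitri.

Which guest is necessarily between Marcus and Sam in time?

Tracing the constraints gives Marcus → Ayaan → Sam, so Ayaan sits after Marcus and before Sam.
No other guest is forced both after Marcus and before Sam.

Ayaan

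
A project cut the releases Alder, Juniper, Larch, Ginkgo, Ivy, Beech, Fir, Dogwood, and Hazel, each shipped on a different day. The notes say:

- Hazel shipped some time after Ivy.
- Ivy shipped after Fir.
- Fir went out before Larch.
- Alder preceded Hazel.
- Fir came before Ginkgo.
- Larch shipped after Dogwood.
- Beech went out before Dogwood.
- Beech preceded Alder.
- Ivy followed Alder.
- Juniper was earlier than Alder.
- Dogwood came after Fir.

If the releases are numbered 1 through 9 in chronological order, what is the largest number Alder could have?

Alder must come before Hazel and Ivy — 2 releases forced after it.
Everything else can be placed before Alder in some valid order, so Alder can sit as late as position 9 − 2 = 7.

7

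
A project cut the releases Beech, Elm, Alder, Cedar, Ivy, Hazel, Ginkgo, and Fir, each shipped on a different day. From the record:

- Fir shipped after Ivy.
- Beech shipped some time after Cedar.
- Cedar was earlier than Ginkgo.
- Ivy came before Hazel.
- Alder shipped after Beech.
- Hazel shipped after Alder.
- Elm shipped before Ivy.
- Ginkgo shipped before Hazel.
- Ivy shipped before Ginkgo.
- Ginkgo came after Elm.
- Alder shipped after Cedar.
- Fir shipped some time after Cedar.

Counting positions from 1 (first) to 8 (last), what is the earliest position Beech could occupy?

Cedar must come before Beech — 1 forced predecessor.
Nothing else is forced ahead of Beech, so its earliest slot is position 1 + 1 = 2.

2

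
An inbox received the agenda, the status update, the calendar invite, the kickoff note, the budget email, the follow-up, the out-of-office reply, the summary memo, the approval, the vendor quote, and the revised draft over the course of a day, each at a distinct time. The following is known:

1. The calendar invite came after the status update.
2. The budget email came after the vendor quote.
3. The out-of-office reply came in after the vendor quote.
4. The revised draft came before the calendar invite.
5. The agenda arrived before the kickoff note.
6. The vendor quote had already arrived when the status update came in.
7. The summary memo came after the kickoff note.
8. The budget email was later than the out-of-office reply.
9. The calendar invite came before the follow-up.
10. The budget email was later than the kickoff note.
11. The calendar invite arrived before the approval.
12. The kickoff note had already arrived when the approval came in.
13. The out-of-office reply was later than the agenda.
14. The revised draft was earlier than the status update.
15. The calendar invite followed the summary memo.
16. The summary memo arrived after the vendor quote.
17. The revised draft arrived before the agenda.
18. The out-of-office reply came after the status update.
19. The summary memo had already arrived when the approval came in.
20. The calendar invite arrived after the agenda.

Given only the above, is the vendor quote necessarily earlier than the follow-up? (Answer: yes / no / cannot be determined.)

Chain the constraints: the vendor quote → the status update → the calendar invite → the follow-up. Each link is directly stated, so the vendor quote comes before the follow-up.

yes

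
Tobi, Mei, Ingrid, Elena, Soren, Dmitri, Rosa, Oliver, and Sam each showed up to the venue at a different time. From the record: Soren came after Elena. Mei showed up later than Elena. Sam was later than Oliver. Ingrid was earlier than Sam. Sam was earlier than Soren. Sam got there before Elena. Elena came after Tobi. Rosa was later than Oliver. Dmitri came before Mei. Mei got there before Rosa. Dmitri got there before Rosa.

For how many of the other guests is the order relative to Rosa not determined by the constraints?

Forced before Rosa: Dmitri, Elena, Ingrid, Mei, Oliver, Sam, and Tobi.
That leaves Soren with no forced order relative to Rosa — 1.

1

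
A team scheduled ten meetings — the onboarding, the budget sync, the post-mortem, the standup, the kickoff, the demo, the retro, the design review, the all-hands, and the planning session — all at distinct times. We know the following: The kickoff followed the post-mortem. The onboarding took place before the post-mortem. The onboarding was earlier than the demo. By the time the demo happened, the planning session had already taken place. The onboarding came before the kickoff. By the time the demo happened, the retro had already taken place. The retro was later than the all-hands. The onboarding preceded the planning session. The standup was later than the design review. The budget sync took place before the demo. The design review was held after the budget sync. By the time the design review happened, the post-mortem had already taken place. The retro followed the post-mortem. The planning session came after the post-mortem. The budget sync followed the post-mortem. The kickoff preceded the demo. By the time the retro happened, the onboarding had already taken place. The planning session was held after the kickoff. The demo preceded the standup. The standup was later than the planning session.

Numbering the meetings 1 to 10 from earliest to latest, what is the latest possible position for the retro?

8

The retro must come before the demo and the standup — 2 meetings forced after it.
Everything else can be placed before the retro in some valid order, so the retro can sit as late as position 10 − 2 = 8.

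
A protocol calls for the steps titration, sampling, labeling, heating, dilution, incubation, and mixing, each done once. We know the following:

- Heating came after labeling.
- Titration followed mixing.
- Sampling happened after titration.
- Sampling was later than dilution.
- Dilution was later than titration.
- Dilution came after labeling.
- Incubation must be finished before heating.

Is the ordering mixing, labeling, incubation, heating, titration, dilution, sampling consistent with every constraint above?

Check each stated constraint against the proposed order — e.g. mixing is ahead of titration; labeling is ahead of dilution. Every pair is in the required order; nothing is violated.

yes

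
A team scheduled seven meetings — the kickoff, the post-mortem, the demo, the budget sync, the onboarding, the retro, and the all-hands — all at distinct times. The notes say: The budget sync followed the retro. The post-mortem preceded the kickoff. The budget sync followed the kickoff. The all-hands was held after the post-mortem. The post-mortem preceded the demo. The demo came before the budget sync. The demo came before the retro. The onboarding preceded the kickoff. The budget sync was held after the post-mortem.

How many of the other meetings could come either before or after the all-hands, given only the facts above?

Forced before the all-hands: the post-mortem.
That leaves the budget sync, the demo, the kickoff, the onboarding, and the retro with no forced order relative to the all-hands — 5.

5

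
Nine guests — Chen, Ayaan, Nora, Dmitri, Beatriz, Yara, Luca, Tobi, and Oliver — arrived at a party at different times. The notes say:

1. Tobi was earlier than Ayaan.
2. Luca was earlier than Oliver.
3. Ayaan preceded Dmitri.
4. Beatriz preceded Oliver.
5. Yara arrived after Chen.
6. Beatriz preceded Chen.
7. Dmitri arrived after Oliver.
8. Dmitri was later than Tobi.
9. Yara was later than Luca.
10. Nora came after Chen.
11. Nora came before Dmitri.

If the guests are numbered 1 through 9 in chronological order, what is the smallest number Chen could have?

2

Beatriz must come before Chen — 1 forced predecessor.
Nothing else is forced ahead of Chen, so their earliest slot is position 1 + 1 = 2.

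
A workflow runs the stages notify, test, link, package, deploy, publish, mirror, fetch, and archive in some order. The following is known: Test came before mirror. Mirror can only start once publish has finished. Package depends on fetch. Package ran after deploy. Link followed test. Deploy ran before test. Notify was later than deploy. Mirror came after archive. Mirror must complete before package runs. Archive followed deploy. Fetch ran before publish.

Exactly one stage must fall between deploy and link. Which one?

test

Tracing the constraints gives deploy → test → link, so test sits after deploy and before link.
No other stage is forced both after deploy and before link.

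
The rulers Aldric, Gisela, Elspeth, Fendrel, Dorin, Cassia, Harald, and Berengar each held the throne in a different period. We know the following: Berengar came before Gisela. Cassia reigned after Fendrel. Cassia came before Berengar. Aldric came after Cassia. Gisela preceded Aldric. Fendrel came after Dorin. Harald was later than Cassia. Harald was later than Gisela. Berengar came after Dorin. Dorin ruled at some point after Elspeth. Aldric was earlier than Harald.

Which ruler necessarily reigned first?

Elspeth has a chain of constraints placing them before every other ruler, so Elspeth must be first.

Elspeth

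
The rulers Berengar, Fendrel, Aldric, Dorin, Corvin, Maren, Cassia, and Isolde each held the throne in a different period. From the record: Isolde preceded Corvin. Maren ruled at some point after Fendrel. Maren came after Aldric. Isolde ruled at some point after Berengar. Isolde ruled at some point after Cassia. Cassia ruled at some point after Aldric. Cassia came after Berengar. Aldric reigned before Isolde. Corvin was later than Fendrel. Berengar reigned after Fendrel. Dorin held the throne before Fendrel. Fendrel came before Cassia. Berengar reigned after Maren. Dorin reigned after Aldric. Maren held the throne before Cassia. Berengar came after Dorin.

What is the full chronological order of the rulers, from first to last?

Aldric, Dorin, Fendrel, Maren, Berengar, Cassia, Isolde, Corvin

The constraints fix every adjacent pair, so only one ordering works:
Aldric → Dorin → Fendrel → Maren → Berengar → Cassia → Isolde → Corvin.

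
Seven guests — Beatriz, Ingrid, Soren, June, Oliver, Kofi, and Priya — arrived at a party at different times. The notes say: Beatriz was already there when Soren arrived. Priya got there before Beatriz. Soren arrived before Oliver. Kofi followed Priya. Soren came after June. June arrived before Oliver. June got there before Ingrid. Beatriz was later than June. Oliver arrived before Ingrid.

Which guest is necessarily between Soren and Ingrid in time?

Tracing the constraints gives Soren → Oliver → Ingrid, so Oliver sits after Soren and before Ingrid.
No other guest is forced both after Soren and before Ingrid.

Oliver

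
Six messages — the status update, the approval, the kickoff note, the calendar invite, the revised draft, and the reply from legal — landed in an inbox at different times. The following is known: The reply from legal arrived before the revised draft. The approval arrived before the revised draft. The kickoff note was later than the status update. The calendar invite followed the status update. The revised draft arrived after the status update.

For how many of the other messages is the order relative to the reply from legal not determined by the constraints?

4

Forced after the reply from legal: the revised draft.
That leaves the approval, the calendar invite, the kickoff note, and the status update with no forced order relative to the reply from legal — 4.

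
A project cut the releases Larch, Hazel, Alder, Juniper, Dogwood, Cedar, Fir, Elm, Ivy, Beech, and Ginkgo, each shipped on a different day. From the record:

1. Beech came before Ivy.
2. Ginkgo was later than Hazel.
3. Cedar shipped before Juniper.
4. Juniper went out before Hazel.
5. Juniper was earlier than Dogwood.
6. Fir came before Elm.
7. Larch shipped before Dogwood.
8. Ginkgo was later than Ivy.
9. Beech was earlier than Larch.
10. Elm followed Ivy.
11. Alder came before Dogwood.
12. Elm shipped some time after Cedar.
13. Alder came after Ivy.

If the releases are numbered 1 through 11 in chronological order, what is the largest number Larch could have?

Larch must come before Dogwood — 1 release forced after it.
Everything else can be placed before Larch in some valid order, so Larch can sit as late as position 11 − 1 = 10.

10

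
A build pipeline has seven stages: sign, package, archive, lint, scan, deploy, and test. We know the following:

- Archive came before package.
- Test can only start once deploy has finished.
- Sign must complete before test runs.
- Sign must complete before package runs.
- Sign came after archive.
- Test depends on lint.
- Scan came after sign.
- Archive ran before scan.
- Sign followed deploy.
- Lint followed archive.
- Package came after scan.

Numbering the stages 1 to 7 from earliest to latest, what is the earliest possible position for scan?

4

Archive, deploy, and sign must all come before scan — 3 forced predecessors.
Nothing else is forced ahead of scan, so its earliest slot is position 3 + 1 = 4.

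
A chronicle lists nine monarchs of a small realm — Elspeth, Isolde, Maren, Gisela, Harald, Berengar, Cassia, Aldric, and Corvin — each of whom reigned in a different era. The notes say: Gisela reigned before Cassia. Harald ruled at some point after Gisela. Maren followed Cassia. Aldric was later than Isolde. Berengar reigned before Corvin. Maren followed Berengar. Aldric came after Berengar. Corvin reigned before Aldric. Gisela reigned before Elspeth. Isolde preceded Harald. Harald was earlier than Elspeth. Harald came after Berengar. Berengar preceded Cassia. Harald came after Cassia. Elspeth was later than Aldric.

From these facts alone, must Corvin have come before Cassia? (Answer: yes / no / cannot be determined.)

cannot be determined

No chain of stated constraints runs from Corvin to Cassia, and none runs from Cassia to Corvin either.
So the relative order of Corvin and Cassia is not fixed by the given facts.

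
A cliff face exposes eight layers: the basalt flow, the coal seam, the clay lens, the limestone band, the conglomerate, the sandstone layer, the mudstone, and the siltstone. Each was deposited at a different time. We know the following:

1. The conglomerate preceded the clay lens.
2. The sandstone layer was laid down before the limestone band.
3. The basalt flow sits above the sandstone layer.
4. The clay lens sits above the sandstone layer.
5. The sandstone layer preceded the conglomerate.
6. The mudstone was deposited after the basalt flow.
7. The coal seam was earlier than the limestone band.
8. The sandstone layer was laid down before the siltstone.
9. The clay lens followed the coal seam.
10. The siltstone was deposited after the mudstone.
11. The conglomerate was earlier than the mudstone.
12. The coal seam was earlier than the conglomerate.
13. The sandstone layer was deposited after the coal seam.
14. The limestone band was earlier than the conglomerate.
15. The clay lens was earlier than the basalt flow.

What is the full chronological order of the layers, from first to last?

The constraints fix every adjacent pair, so only one ordering works:
the coal seam → the sandstone layer → the limestone band → the conglomerate → the clay lens → the basalt flow → the mudstone → the siltstone.

the coal seam, the sandstone layer, the limestone band, the conglomerate, the clay lens, the basalt flow, the mudstone, the siltstone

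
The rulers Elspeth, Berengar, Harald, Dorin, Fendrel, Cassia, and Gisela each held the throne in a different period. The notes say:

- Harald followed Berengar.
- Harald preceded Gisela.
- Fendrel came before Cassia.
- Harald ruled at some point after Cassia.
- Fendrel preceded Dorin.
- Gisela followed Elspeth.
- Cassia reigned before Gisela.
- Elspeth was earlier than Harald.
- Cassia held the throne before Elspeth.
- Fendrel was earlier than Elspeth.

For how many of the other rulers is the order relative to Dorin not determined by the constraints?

5

Forced before Dorin: Fendrel.
That leaves Berengar, Cassia, Elspeth, Gisela, and Harald with no forced order relative to Dorin — 5.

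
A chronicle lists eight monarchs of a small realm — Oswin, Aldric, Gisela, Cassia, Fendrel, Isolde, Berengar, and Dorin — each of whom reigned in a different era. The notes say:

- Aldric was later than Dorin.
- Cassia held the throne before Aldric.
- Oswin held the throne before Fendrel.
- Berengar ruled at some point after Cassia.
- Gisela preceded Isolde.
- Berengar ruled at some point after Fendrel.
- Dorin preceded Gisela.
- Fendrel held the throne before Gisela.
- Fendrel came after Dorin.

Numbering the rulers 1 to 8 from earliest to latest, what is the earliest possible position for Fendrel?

3

Dorin and Oswin must both come before Fendrel — 2 forced predecessors.
Nothing else is forced ahead of Fendrel, so their earliest slot is position 2 + 1 = 3.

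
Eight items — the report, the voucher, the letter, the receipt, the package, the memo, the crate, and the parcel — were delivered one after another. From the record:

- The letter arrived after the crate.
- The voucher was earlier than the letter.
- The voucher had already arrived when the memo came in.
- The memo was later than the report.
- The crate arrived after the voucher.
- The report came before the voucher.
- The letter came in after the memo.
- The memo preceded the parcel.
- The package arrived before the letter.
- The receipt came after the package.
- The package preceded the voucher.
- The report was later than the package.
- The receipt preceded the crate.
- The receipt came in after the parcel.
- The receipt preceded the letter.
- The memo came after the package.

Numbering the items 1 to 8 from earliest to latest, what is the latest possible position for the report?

2

The report must come before the crate, the letter, the memo, the parcel, the receipt, and the voucher — 6 items forced after it.
Everything else can be placed before the report in some valid order, so the report can sit as late as position 8 − 6 = 2.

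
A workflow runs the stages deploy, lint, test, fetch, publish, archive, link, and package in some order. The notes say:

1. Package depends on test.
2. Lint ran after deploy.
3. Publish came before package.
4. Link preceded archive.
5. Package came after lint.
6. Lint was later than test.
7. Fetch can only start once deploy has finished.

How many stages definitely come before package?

4

Directly stated before package: lint, publish, and test.
Deploy reaches package via deploy → lint → package.
That's deploy, lint, publish, and test — 4 in all.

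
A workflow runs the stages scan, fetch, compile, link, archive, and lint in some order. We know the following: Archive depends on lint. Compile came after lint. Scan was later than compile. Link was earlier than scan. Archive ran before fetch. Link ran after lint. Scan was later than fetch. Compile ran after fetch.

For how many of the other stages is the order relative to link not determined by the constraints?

3

Forced before link: lint; forced after link: scan.
That leaves archive, compile, and fetch with no forced order relative to link — 3.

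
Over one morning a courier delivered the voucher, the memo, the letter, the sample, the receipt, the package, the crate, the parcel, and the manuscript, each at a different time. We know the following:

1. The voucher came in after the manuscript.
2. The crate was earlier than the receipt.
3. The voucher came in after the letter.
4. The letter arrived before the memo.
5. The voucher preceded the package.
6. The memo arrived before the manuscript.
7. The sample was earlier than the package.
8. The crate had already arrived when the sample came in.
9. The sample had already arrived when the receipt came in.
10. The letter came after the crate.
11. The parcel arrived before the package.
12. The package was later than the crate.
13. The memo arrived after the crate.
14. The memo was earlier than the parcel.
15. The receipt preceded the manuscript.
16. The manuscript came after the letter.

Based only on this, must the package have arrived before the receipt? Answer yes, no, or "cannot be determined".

no

Tracing the constraints gives the receipt → the manuscript → the voucher → the package, so the receipt must come before the package.
That means the package cannot be before the receipt.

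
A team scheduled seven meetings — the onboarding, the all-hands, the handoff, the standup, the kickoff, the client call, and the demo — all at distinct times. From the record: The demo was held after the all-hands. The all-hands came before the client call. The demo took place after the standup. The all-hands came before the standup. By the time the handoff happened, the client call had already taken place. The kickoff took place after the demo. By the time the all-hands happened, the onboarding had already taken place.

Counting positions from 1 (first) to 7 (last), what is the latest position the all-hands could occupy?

2

The all-hands must come before the client call, the demo, the handoff, the kickoff, and the standup — 5 meetings forced after it.
Everything else can be placed before the all-hands in some valid order, so the all-hands can sit as late as position 7 − 5 = 2.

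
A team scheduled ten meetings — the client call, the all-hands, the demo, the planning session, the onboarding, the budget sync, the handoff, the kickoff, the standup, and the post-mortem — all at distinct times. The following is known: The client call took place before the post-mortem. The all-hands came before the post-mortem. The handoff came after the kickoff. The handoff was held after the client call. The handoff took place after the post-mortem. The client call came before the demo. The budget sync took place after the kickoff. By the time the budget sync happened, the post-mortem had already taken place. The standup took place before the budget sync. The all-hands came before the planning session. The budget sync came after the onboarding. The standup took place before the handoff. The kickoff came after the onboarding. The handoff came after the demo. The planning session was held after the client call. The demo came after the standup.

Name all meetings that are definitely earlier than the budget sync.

the all-hands, the client call, the kickoff, the onboarding, the post-mortem, the standup

Directly stated before the budget sync: the kickoff, the onboarding, the post-mortem, and the standup.
The all-hands reaches the budget sync via the all-hands → the post-mortem → the budget sync.
The client call reaches the budget sync via the client call → the post-mortem → the budget sync.
No chain forces the planning session (or any of the others) ahead of the budget sync.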